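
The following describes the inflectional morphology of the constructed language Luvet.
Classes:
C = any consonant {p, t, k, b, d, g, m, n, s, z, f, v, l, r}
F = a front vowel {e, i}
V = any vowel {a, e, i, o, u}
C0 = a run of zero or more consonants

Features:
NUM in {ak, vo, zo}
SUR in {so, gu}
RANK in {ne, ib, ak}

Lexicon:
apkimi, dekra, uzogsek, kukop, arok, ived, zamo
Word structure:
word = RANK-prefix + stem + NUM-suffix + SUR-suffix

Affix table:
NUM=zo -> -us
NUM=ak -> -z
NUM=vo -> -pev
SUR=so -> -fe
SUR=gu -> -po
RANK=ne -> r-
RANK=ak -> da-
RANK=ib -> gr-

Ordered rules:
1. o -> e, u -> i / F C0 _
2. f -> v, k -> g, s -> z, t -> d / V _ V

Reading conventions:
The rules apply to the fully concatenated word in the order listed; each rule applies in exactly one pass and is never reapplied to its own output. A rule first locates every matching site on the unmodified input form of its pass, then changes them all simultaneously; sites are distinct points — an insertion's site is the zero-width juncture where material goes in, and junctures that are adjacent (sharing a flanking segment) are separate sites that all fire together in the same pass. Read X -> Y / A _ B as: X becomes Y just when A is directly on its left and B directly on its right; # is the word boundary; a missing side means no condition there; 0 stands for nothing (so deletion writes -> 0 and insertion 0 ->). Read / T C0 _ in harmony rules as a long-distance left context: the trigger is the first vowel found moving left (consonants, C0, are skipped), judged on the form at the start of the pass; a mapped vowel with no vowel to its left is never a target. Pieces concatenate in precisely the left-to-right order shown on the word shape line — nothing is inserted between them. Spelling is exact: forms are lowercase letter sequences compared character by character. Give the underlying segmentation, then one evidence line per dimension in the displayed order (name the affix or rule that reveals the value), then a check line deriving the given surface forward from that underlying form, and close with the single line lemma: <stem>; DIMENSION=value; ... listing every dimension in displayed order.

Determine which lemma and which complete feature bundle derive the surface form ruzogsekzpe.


underlying: r-uzogsek-z-po
NUM=ak - signalled by the affix -z
SUR=gu - signalled by the affix -po
RANK=ne - signalled by the affix r-
check: ruzogsekzpo -> ruzogsekzpe -> ruzogsekzpe
lemma: uzogsek; NUM=ak; SUR=gu; RANK=ne


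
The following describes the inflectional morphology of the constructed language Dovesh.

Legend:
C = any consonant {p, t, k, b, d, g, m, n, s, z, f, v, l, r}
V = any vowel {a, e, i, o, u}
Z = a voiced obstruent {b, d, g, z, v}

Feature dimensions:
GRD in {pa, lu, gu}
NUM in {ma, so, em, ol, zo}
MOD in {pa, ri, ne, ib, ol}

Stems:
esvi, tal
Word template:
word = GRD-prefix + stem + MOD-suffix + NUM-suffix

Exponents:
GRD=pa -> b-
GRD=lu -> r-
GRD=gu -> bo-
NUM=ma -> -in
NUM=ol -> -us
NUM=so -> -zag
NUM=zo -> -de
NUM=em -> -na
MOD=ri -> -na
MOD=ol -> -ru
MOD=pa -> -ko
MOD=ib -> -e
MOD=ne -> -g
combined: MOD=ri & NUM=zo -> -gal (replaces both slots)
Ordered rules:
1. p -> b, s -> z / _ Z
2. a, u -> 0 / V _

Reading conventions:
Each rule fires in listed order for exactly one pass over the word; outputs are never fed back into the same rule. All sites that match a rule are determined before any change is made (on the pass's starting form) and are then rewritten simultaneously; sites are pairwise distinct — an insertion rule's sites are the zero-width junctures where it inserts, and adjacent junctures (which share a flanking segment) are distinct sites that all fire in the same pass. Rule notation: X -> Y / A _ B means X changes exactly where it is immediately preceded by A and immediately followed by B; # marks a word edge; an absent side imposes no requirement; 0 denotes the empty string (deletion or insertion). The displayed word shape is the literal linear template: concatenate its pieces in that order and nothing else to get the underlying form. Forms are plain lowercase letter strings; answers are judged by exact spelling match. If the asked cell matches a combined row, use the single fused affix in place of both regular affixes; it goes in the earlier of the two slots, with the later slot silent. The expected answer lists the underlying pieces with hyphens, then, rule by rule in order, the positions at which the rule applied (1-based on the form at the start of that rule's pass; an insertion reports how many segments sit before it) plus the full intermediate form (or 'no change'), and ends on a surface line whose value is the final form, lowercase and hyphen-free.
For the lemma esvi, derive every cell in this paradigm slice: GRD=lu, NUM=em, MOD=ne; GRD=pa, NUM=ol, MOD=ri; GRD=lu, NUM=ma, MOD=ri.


cell GRD=lu, NUM=em, MOD=ne:
underlying: r-esvi-g-na
1. p -> b, s -> z / _ Z: fires at position(s) 3: rezvigna
2. a, u -> 0 / V _: no change
surface: rezvigna

cell GRD=pa, NUM=ol, MOD=ri:
underlying: b-esvi-na-us
1. p -> b, s -> z / _ Z: fires at position(s) 3: bezvinaus
2. a, u -> 0 / V _: fires at position(s) 8: bezvinas
surface: bezvinas

cell GRD=lu, NUM=ma, MOD=ri:
underlying: r-esvi-na-in
1. p -> b, s -> z / _ Z: fires at position(s) 3: rezvinain
2. a, u -> 0 / V _: no change
surface: rezvinain


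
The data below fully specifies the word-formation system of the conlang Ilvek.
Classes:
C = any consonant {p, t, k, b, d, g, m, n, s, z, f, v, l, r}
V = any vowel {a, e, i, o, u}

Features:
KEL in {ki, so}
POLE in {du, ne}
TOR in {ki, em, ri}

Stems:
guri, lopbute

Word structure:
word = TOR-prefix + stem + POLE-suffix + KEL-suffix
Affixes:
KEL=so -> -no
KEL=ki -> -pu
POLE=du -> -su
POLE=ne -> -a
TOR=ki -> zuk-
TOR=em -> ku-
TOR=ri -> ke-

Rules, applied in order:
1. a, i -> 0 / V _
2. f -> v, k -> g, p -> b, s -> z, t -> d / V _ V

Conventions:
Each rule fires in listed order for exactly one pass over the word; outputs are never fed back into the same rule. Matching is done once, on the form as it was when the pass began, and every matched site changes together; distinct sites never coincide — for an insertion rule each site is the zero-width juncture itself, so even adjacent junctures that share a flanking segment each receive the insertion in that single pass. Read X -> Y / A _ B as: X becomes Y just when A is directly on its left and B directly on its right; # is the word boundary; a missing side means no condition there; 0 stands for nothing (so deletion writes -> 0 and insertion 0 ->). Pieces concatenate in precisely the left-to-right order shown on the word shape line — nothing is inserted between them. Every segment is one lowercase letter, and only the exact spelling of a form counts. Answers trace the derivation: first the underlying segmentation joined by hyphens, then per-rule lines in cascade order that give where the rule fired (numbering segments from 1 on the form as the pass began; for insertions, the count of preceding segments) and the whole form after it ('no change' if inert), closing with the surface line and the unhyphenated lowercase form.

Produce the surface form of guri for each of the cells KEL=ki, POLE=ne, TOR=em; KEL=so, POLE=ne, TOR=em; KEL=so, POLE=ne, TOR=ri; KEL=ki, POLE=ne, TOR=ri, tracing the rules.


cell KEL=ki, POLE=ne, TOR=em:
underlying: ku-guri-a-pu
1. a, i -> 0 / V _: fires at position(s) 7: kuguripu
2. f -> v, k -> g, p -> b, s -> z, t -> d / V _ V: fires at position(s) 7: kuguribu
surface: kuguribu

cell KEL=so, POLE=ne, TOR=em:
underlying: ku-guri-a-no
1. a, i -> 0 / V _: fires at position(s) 7: kugurino
2. f -> v, k -> g, p -> b, s -> z, t -> d / V _ V: no change
surface: kugurino

cell KEL=so, POLE=ne, TOR=ri:
underlying: ke-guri-a-no
1. a, i -> 0 / V _: fires at position(s) 7: kegurino
2. f -> v, k -> g, p -> b, s -> z, t -> d / V _ V: no change
surface: kegurino

cell KEL=ki, POLE=ne, TOR=ri:
underlying: ke-guri-a-pu
1. a, i -> 0 / V _: fires at position(s) 7: keguripu
2. f -> v, k -> g, p -> b, s -> z, t -> d / V _ V: fires at position(s) 7: keguribu
surface: keguribu


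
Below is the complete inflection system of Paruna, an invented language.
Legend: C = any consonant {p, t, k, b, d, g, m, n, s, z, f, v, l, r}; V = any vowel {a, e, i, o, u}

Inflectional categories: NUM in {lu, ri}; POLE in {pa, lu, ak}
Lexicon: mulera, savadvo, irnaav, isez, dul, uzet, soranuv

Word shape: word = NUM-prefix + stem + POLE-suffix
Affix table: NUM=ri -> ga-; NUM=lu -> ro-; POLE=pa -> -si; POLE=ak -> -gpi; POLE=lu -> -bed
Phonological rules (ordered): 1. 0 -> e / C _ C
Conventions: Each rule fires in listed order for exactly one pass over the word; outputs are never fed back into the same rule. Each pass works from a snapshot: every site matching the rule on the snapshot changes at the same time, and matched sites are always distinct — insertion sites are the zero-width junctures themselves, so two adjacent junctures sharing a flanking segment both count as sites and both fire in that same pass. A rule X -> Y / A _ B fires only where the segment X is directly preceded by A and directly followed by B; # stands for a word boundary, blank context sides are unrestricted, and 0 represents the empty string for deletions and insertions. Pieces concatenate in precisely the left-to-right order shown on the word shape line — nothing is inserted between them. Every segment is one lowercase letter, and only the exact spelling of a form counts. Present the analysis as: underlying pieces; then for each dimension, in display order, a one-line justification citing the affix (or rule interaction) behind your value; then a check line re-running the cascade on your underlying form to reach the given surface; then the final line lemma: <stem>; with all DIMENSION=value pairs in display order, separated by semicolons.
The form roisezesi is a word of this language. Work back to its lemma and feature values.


underlying: ro-isez-si
NUM=lu - signalled by the affix ro-
POLE=pa - signalled by the affix -si
check: roisezsi -> roisezesi
lemma: isez; NUM=lu; POLE=pa


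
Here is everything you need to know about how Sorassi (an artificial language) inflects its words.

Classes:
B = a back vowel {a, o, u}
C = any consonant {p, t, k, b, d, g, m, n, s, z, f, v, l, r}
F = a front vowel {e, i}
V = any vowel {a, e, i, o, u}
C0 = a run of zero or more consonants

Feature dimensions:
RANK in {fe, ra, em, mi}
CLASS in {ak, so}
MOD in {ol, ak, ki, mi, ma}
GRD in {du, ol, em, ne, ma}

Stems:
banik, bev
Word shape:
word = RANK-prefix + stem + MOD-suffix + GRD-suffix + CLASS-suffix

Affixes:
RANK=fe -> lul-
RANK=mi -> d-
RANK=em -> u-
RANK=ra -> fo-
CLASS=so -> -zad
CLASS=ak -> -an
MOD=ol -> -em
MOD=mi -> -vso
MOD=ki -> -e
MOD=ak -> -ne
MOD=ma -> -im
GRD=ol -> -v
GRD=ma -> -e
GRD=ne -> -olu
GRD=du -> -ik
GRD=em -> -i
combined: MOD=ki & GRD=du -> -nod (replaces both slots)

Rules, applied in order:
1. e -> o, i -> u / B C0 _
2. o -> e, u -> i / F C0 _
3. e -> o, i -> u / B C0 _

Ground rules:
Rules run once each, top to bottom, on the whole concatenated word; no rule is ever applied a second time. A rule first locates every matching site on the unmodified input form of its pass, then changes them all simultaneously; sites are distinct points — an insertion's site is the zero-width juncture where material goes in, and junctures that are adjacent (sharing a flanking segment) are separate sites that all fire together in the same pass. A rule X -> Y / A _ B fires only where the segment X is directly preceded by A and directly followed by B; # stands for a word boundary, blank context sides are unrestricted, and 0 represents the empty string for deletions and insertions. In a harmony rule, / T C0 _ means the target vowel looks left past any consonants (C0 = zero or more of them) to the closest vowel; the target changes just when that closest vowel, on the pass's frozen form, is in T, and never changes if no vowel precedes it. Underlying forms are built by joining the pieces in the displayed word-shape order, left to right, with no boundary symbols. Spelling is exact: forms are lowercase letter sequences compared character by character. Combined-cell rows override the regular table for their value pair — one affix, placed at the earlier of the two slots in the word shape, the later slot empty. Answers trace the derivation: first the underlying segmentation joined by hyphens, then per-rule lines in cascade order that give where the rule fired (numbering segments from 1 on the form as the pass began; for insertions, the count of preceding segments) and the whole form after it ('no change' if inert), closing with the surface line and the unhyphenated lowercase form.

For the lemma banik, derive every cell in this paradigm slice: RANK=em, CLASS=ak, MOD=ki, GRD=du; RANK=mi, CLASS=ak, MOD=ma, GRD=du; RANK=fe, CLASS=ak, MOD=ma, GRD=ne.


cell RANK=em, CLASS=ak, MOD=ki, GRD=du:
underlying: u-banik-nod-an
1. e -> o, i -> u / B C0 _: fires at position(s) 5: ubanuknodan
2. o -> e, u -> i / F C0 _: no change
3. e -> o, i -> u / B C0 _: no change
surface: ubanuknodan

cell RANK=mi, CLASS=ak, MOD=ma, GRD=du:
underlying: d-banik-im-ik-an
1. e -> o, i -> u / B C0 _: fires at position(s) 5: dbanukimikan
2. o -> e, u -> i / F C0 _: no change
3. e -> o, i -> u / B C0 _: fires at position(s) 7: dbanukumikan
surface: dbanukumikan

cell RANK=fe, CLASS=ak, MOD=ma, GRD=ne:
underlying: lul-banik-im-olu-an
1. e -> o, i -> u / B C0 _: fires at position(s) 7: lulbanukimoluan
2. o -> e, u -> i / F C0 _: fires at position(s) 11: lulbanukimeluan
3. e -> o, i -> u / B C0 _: fires at position(s) 9: lulbanukumeluan
surface: lulbanukumeluan


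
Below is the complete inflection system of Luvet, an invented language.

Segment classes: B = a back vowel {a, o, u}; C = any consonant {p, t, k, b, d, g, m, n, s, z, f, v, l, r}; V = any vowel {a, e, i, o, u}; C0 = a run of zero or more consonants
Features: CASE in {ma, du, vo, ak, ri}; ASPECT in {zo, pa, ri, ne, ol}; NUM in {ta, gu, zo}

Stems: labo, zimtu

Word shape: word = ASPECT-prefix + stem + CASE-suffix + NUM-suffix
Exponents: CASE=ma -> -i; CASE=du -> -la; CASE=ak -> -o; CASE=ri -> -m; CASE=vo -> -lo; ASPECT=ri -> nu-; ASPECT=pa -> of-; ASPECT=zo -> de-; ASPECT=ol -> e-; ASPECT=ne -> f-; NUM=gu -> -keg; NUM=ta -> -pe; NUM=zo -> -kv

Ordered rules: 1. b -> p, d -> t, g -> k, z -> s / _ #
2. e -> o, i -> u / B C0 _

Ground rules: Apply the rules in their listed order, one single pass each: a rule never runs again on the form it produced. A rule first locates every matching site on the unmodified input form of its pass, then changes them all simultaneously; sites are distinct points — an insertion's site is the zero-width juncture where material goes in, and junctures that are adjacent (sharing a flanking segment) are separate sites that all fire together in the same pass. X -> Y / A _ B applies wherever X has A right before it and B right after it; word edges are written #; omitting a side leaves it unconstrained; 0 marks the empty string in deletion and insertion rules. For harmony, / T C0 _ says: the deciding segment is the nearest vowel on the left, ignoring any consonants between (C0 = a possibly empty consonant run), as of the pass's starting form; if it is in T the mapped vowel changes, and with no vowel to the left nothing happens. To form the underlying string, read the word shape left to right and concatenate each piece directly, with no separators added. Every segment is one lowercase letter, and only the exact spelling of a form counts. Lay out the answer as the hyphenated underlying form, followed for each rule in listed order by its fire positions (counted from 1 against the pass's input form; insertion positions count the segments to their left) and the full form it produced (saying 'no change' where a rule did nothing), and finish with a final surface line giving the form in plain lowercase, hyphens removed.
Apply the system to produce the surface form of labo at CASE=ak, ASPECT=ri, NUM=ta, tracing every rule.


underlying: nu-labo-o-pe
1. b -> p, d -> t, g -> k, z -> s / _ #: no change
2. e -> o, i -> u / B C0 _: fires at position(s) 9: nulaboopo
surface: nulaboopo


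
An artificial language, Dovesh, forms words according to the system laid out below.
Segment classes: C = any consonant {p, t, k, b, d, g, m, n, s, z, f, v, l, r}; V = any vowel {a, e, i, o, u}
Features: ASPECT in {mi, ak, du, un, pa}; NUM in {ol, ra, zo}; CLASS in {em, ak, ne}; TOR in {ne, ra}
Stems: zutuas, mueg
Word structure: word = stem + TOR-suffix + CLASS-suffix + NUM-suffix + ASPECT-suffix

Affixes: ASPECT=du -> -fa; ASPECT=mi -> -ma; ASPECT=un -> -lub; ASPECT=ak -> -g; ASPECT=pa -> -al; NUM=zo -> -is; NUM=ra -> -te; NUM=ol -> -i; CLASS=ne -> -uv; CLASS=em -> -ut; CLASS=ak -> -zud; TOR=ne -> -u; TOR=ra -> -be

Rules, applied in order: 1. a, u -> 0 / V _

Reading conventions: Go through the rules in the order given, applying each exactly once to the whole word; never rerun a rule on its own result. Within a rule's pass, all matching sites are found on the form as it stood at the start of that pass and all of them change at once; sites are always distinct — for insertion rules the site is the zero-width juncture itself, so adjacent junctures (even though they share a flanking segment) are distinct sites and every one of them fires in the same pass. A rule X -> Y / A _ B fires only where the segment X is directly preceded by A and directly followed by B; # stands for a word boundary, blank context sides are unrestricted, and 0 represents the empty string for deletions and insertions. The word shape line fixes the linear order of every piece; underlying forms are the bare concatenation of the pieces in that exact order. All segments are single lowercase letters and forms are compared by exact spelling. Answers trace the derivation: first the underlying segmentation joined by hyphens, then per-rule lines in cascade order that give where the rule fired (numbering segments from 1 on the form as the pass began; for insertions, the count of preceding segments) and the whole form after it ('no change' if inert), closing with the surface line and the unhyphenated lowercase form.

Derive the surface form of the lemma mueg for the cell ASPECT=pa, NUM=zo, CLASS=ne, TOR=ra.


underlying: mueg-be-uv-is-al
1. a, u -> 0 / V _: fires at position(s) 7: muegbevisal
surface: muegbevisal


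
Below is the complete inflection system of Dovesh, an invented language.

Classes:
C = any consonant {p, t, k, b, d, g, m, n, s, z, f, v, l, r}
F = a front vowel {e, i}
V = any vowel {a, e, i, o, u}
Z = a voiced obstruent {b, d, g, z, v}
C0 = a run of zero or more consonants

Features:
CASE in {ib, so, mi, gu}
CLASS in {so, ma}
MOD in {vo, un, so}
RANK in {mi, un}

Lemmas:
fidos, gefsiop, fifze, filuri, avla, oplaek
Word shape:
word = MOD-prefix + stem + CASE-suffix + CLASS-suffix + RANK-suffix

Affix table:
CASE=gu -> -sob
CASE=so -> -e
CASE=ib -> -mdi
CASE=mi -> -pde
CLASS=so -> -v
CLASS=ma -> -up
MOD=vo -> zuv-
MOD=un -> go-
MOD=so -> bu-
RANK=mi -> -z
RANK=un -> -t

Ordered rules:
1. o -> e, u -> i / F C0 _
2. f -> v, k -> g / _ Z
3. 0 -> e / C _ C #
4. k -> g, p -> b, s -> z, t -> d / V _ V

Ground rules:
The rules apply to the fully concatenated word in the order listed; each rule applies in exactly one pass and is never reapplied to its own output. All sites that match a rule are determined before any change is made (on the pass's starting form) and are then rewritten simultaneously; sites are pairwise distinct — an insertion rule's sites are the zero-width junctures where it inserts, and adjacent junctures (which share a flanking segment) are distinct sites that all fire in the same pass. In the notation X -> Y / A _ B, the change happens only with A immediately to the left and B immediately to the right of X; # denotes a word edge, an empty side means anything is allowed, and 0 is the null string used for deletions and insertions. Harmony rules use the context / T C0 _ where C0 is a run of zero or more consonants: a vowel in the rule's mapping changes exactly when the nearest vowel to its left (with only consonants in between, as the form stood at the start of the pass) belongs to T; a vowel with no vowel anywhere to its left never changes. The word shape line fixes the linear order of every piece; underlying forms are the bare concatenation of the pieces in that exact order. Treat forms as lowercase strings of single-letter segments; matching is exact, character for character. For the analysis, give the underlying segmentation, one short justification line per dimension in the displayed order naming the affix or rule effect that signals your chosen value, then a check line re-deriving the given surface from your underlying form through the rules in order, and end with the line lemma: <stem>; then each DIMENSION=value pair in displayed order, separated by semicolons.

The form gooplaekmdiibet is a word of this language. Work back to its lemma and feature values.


underlying: go-oplaek-mdi-up-t
CASE=ib - signalled by the affix -mdi
CLASS=ma - signalled by the affix -up
MOD=un - signalled by the affix go-
RANK=un - signalled by the affix -t
check: gooplaekmdiupt -> gooplaekmdiipt -> gooplaekmdiipt -> gooplaekmdiipet -> gooplaekmdiibet
lemma: oplaek; CASE=ib; CLASS=ma; MOD=un; RANK=un


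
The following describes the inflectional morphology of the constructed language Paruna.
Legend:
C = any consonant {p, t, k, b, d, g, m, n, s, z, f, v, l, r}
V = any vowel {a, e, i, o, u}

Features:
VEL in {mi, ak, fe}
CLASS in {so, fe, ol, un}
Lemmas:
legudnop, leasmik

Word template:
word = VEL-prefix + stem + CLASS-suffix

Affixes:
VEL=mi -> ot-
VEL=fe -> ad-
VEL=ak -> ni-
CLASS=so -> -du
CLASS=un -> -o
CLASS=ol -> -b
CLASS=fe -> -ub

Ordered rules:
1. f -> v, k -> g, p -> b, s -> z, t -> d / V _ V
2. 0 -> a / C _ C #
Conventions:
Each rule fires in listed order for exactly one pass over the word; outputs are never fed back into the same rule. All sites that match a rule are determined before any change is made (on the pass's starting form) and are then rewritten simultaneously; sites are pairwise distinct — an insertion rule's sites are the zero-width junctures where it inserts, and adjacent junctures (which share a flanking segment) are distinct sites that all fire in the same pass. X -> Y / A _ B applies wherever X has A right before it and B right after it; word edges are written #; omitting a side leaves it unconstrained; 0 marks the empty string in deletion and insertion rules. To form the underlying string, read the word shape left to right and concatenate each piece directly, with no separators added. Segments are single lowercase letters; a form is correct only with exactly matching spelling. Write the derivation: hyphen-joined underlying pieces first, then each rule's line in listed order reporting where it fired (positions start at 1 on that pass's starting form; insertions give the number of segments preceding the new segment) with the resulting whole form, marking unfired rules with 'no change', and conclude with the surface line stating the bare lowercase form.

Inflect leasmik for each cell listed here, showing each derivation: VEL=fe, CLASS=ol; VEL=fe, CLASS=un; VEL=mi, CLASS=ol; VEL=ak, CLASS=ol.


cell VEL=fe, CLASS=ol:
underlying: ad-leasmik-b
1. f -> v, k -> g, p -> b, s -> z, t -> d / V _ V: no change
2. 0 -> a / C _ C #: inserts after position(s) 9: adleasmikab
surface: adleasmikab

cell VEL=fe, CLASS=un:
underlying: ad-leasmik-o
1. f -> v, k -> g, p -> b, s -> z, t -> d / V _ V: fires at position(s) 9: adleasmigo
2. 0 -> a / C _ C #: no change
surface: adleasmigo

cell VEL=mi, CLASS=ol:
underlying: ot-leasmik-b
1. f -> v, k -> g, p -> b, s -> z, t -> d / V _ V: no change
2. 0 -> a / C _ C #: inserts after position(s) 9: otleasmikab
surface: otleasmikab

cell VEL=ak, CLASS=ol:
underlying: ni-leasmik-b
1. f -> v, k -> g, p -> b, s -> z, t -> d / V _ V: no change
2. 0 -> a / C _ C #: inserts after position(s) 9: nileasmikab
surface: nileasmikab


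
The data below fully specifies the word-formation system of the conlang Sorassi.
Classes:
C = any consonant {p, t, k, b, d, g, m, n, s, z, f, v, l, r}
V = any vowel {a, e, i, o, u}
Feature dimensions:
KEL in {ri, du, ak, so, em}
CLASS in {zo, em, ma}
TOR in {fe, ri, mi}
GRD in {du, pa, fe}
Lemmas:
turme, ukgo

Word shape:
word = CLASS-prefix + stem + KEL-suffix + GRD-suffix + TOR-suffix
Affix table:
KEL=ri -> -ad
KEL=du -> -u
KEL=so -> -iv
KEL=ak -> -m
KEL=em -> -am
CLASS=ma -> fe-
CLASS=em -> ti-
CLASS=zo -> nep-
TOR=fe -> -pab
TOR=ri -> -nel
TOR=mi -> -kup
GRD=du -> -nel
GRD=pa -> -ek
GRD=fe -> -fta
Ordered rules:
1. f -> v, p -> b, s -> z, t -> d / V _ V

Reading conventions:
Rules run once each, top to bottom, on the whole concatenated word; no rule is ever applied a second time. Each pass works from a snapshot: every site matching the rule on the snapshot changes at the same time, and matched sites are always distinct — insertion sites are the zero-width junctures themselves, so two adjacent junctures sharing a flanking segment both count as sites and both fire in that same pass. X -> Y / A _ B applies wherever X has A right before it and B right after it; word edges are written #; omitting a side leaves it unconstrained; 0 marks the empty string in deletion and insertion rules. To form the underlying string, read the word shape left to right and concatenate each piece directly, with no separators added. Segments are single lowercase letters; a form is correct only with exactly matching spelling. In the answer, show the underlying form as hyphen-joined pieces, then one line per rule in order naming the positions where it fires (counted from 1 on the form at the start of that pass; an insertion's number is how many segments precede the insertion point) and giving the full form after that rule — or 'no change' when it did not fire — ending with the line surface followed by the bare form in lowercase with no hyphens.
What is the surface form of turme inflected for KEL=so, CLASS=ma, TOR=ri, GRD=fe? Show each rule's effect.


underlying: fe-turme-iv-fta-nel
1. f -> v, p -> b, s -> z, t -> d / V _ V: fires at position(s) 3: fedurmeivftanel
surface: fedurmeivftanel


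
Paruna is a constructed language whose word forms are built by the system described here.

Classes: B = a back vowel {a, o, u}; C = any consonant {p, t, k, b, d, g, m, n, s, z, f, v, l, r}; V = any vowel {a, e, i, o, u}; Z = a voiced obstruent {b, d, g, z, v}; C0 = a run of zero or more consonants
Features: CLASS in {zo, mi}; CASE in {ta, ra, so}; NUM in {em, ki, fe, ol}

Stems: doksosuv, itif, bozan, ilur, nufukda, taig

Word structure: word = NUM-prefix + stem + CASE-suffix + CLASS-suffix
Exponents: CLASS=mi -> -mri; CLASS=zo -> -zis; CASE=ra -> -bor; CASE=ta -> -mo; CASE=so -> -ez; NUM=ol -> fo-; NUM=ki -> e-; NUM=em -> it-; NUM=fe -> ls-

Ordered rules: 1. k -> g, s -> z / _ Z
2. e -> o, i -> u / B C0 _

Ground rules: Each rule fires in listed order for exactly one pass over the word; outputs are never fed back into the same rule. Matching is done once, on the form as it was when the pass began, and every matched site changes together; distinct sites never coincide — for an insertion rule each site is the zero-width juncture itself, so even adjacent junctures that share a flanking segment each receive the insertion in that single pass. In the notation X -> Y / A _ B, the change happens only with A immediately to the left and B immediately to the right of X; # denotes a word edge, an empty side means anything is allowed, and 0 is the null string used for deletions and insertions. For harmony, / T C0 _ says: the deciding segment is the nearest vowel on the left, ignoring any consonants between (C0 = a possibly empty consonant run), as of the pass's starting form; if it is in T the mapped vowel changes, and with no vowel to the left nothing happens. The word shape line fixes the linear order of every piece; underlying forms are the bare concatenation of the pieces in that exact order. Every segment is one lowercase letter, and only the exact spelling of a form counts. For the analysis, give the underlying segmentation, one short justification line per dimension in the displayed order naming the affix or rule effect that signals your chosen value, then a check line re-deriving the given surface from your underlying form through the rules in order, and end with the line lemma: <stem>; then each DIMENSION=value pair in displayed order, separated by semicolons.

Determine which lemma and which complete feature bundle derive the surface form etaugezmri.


underlying: e-taig-ez-mri
CLASS=mi - signalled by the affix -mri
CASE=so - signalled by the affix -ez
NUM=ki - signalled by the affix e-
check: etaigezmri -> etaigezmri -> etaugezmri
lemma: taig; CLASS=mi; CASE=so; NUM=ki


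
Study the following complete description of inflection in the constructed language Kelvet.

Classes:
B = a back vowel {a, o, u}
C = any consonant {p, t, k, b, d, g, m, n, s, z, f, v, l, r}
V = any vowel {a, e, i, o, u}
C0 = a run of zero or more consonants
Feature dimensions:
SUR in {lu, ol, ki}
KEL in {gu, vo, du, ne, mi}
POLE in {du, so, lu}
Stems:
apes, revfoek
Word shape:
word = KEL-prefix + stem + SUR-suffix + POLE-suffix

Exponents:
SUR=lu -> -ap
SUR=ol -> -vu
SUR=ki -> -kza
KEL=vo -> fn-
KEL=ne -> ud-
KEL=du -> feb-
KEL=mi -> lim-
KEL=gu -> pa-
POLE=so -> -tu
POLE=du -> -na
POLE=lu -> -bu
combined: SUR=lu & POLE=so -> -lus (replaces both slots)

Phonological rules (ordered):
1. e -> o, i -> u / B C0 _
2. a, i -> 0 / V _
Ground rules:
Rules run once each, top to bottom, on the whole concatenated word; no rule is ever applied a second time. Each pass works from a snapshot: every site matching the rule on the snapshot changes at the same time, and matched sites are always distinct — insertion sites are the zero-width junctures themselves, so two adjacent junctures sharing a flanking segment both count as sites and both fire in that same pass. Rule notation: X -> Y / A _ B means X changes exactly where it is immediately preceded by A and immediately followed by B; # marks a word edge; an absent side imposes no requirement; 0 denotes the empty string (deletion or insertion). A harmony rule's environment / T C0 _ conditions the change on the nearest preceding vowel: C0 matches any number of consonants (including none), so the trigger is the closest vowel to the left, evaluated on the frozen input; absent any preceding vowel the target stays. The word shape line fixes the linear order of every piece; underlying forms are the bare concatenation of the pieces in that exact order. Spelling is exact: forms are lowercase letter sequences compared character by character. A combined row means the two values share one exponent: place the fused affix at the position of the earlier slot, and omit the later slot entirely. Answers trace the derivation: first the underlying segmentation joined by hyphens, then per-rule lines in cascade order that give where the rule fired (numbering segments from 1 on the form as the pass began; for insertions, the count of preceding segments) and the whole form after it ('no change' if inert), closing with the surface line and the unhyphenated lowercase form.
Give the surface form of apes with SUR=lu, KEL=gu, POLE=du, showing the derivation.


underlying: pa-apes-ap-na
1. e -> o, i -> u / B C0 _: fires at position(s) 5: paaposapna
2. a, i -> 0 / V _: fires at position(s) 3: paposapna
surface: paposapna


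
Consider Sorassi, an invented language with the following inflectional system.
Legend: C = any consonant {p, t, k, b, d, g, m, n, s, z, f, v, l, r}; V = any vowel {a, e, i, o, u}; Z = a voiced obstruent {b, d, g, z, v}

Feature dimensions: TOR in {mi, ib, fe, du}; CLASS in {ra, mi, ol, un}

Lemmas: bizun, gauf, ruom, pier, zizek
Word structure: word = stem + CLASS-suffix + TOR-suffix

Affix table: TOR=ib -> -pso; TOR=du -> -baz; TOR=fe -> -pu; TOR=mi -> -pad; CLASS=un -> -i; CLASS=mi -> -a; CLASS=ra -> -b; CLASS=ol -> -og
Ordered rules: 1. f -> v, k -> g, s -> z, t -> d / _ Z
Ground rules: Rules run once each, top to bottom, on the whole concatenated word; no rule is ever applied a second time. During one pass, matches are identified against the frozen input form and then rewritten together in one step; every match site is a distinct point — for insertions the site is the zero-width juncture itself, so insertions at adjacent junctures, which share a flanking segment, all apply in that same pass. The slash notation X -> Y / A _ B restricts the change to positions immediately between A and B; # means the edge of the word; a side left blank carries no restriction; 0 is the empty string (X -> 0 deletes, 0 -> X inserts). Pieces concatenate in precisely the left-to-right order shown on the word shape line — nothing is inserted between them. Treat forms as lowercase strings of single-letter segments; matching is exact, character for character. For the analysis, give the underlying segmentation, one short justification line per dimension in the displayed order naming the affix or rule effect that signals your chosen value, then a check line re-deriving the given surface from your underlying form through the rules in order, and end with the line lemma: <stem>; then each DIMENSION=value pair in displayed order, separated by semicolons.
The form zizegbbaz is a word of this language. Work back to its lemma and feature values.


underlying: zizek-b-baz
TOR=du - signalled by the affix -baz
CLASS=ra - signalled by the affix -b
check: zizekbbaz -> zizegbbaz
lemma: zizek; TOR=du; CLASS=ra


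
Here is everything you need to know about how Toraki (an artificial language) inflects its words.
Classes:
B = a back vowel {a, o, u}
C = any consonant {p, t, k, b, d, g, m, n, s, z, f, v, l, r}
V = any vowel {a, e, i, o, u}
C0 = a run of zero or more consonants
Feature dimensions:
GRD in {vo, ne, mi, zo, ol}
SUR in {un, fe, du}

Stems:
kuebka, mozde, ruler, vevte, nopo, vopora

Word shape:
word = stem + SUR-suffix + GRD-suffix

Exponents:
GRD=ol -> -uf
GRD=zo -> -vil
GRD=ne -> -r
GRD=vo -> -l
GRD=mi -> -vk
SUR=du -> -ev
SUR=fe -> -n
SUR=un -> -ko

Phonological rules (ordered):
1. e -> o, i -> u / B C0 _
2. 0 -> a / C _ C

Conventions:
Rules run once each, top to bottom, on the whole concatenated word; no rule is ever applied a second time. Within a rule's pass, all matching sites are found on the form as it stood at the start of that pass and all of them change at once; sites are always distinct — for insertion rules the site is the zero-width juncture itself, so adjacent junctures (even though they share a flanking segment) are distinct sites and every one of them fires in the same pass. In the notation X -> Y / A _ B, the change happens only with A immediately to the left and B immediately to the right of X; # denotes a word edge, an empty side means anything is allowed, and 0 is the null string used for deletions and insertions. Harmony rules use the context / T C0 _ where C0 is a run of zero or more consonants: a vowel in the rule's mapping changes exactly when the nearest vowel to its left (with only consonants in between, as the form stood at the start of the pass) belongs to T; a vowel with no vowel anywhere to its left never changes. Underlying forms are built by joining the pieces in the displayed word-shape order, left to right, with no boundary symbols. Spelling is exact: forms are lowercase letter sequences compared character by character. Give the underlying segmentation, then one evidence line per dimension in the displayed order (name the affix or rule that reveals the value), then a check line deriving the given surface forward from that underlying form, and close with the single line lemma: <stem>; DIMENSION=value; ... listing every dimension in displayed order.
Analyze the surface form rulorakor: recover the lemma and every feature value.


underlying: ruler-ko-r
GRD=ne - signalled by the affix -r
SUR=un - signalled by the affix -ko
check: rulerkor -> rulorkor -> rulorakor
lemma: ruler; GRD=ne; SUR=un


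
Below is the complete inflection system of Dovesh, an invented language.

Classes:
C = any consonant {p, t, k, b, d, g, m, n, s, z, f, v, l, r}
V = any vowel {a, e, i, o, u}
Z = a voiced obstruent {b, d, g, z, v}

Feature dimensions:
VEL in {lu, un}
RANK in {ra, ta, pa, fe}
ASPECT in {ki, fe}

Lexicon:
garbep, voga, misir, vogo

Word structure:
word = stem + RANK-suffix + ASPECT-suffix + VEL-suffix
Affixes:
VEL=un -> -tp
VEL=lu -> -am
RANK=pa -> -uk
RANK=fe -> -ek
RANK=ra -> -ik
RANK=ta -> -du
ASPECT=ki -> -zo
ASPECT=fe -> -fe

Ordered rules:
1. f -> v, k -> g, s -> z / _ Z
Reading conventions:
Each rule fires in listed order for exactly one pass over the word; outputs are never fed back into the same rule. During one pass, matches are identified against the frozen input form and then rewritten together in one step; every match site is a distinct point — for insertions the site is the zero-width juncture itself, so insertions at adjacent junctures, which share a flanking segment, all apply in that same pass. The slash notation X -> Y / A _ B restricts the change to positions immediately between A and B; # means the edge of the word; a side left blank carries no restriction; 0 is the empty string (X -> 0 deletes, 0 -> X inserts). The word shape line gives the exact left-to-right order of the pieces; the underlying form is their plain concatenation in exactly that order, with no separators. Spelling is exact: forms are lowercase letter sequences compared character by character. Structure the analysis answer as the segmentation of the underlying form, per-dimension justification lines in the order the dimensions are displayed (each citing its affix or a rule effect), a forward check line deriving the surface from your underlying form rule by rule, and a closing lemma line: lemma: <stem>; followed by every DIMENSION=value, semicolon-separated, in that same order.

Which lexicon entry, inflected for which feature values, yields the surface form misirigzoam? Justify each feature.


underlying: misir-ik-zo-am
VEL=lu - signalled by the affix -am
RANK=ra - signalled by the affix -ik
ASPECT=ki - signalled by the affix -zo
check: misirikzoam -> misirigzoam
lemma: misir; VEL=lu; RANK=ra; ASPECT=ki


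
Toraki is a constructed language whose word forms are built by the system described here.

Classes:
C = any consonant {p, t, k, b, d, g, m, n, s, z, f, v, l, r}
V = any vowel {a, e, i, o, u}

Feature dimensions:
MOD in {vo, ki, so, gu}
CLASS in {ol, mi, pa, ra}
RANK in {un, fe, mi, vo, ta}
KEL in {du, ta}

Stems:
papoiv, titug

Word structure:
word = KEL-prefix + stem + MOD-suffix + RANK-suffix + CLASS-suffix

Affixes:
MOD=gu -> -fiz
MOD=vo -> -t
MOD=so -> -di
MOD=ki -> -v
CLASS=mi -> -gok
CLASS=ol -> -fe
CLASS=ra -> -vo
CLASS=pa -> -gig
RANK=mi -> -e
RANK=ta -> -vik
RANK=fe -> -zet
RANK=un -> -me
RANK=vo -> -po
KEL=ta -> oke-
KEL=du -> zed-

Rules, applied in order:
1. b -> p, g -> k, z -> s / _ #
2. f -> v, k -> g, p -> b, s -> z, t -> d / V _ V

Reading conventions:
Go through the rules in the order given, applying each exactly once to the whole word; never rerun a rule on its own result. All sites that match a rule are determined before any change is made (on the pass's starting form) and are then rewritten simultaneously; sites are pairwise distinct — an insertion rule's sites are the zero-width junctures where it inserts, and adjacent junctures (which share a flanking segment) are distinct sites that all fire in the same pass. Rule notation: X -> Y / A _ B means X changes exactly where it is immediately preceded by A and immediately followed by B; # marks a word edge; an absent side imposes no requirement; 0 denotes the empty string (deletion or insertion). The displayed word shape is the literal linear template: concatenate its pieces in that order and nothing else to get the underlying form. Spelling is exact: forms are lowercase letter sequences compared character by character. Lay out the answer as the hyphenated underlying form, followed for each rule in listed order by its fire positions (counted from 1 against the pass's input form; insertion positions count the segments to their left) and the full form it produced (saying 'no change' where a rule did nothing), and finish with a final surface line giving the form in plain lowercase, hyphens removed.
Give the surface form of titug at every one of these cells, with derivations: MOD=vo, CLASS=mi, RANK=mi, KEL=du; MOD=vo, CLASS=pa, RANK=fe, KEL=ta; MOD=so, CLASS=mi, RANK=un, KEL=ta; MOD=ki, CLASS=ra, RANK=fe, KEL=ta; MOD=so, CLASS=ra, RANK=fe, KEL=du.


cell MOD=vo, CLASS=mi, RANK=mi, KEL=du:
underlying: zed-titug-t-e-gok
1. b -> p, g -> k, z -> s / _ #: no change
2. f -> v, k -> g, p -> b, s -> z, t -> d / V _ V: fires at position(s) 6: zedtidugtegok
surface: zedtidugtegok

cell MOD=vo, CLASS=pa, RANK=fe, KEL=ta:
underlying: oke-titug-t-zet-gig
1. b -> p, g -> k, z -> s / _ #: fires at position(s) 15: oketitugtzetgik
2. f -> v, k -> g, p -> b, s -> z, t -> d / V _ V: fires at position(s) 2, 4, 6: ogedidugtzetgik
surface: ogedidugtzetgik

cell MOD=so, CLASS=mi, RANK=un, KEL=ta:
underlying: oke-titug-di-me-gok
1. b -> p, g -> k, z -> s / _ #: no change
2. f -> v, k -> g, p -> b, s -> z, t -> d / V _ V: fires at position(s) 2, 4, 6: ogedidugdimegok
surface: ogedidugdimegok

cell MOD=ki, CLASS=ra, RANK=fe, KEL=ta:
underlying: oke-titug-v-zet-vo
1. b -> p, g -> k, z -> s / _ #: no change
2. f -> v, k -> g, p -> b, s -> z, t -> d / V _ V: fires at position(s) 2, 4, 6: ogedidugvzetvo
surface: ogedidugvzetvo

cell MOD=so, CLASS=ra, RANK=fe, KEL=du:
underlying: zed-titug-di-zet-vo
1. b -> p, g -> k, z -> s / _ #: no change
2. f -> v, k -> g, p -> b, s -> z, t -> d / V _ V: fires at position(s) 6: zedtidugdizetvo
surface: zedtidugdizetvo
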